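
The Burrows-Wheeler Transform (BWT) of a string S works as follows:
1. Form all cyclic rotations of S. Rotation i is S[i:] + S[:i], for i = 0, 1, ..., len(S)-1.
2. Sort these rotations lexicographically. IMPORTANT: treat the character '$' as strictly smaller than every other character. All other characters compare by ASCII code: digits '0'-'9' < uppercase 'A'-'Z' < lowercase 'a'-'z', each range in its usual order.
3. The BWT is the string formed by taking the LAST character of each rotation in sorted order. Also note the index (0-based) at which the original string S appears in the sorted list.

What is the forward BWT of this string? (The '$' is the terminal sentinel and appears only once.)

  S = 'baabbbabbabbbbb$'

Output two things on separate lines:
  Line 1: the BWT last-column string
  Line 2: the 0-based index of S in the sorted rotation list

All 16 rotations (rotation i = S[i:]+S[:i]):
  rot[0] = baabbbabbabbbbb$
  rot[1] = aabbbabbabbbbb$b
  rot[2] = abbbabbabbbbb$ba
  rot[3] = bbbabbabbbbb$baa
  rot[4] = bbabbabbbbb$baab
  rot[5] = babbabbbbb$baabb
  rot[6] = abbabbbbb$baabbb
  rot[7] = bbabbbbb$baabbba
  rot[8] = babbbbb$baabbbab
  rot[9] = abbbbb$baabbbabb
  rot[10] = bbbbb$baabbbabba
  rot[11] = bbbb$baabbbabbab
  rot[12] = bbb$baabbbabbabb
  rot[13] = bb$baabbbabbabbb
  rot[14] = b$baabbbabbabbbb
  rot[15] = $baabbbabbabbbbb
Sorted (with $ < everything):
  sorted[0] = $baabbbabbabbbbb  (last char: 'b')
  sorted[1] = aabbbabbabbbbb$b  (last char: 'b')
  sorted[2] = abbabbbbb$baabbb  (last char: 'b')
  sorted[3] = abbbabbabbbbb$ba  (last char: 'a')
  sorted[4] = abbbbb$baabbbabb  (last char: 'b')
  sorted[5] = b$baabbbabbabbbb  (last char: 'b')
  sorted[6] = baabbbabbabbbbb$  (last char: '$')
  sorted[7] = babbabbbbb$baabb  (last char: 'b')
  sorted[8] = babbbbb$baabbbab  (last char: 'b')
  sorted[9] = bb$baabbbabbabbb  (last char: 'b')
  sorted[10] = bbabbabbbbb$baab  (last char: 'b')
  sorted[11] = bbabbbbb$baabbba  (last char: 'a')
  sorted[12] = bbb$baabbbabbabb  (last char: 'b')
  sorted[13] = bbbabbabbbbb$baa  (last char: 'a')
  sorted[14] = bbbb$baabbbabbab  (last char: 'b')
  sorted[15] = bbbbb$baabbbabba  (last char: 'a')
Last column: bbbabb$bbbbababa
Original string S is at sorted index 6

Answer: bbbabb$bbbbababa
6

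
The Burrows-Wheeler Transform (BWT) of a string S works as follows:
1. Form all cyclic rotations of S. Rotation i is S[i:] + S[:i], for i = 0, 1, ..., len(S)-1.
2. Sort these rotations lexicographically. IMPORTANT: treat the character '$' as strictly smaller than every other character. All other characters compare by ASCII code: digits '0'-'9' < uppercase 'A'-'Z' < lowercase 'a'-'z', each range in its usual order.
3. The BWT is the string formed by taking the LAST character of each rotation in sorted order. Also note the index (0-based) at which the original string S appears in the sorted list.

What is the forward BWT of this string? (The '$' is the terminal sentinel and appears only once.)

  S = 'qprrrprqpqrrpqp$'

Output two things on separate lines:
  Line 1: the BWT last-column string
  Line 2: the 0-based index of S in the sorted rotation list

All 16 rotations (rotation i = S[i:]+S[:i]):
  rot[0] = qprrrprqpqrrpqp$
  rot[1] = prrrprqpqrrpqp$q
  rot[2] = rrrprqpqrrpqp$qp
  rot[3] = rrprqpqrrpqp$qpr
  rot[4] = rprqpqrrpqp$qprr
  rot[5] = prqpqrrpqp$qprrr
  rot[6] = rqpqrrpqp$qprrrp
  rot[7] = qpqrrpqp$qprrrpr
  rot[8] = pqrrpqp$qprrrprq
  rot[9] = qrrpqp$qprrrprqp
  rot[10] = rrpqp$qprrrprqpq
  rot[11] = rpqp$qprrrprqpqr
  rot[12] = pqp$qprrrprqpqrr
  rot[13] = qp$qprrrprqpqrrp
  rot[14] = p$qprrrprqpqrrpq
  rot[15] = $qprrrprqpqrrpqp
Sorted (with $ < everything):
  sorted[0] = $qprrrprqpqrrpqp  (last char: 'p')
  sorted[1] = p$qprrrprqpqrrpq  (last char: 'q')
  sorted[2] = pqp$qprrrprqpqrr  (last char: 'r')
  sorted[3] = pqrrpqp$qprrrprq  (last char: 'q')
  sorted[4] = prqpqrrpqp$qprrr  (last char: 'r')
  sorted[5] = prrrprqpqrrpqp$q  (last char: 'q')
  sorted[6] = qp$qprrrprqpqrrp  (last char: 'p')
  sorted[7] = qpqrrpqp$qprrrpr  (last char: 'r')
  sorted[8] = qprrrprqpqrrpqp$  (last char: '$')
  sorted[9] = qrrpqp$qprrrprqp  (last char: 'p')
  sorted[10] = rpqp$qprrrprqpqr  (last char: 'r')
  sorted[11] = rprqpqrrpqp$qprr  (last char: 'r')
  sorted[12] = rqpqrrpqp$qprrrp  (last char: 'p')
  sorted[13] = rrpqp$qprrrprqpq  (last char: 'q')
  sorted[14] = rrprqpqrrpqp$qpr  (last char: 'r')
  sorted[15] = rrrprqpqrrpqp$qp  (last char: 'p')
Last column: pqrqrqpr$prrpqrp
Original string S is at sorted index 8

Answer: pqrqrqpr$prrpqrp
8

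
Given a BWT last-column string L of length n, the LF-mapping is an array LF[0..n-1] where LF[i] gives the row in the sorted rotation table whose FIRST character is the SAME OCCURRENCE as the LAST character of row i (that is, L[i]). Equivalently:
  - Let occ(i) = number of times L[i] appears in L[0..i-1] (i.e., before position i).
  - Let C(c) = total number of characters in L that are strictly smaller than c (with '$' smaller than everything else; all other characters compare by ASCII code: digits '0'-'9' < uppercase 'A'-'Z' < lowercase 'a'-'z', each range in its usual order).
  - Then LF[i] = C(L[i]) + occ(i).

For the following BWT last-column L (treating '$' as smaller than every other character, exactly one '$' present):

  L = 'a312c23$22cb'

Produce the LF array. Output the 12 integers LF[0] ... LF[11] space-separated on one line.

Char counts: '$':1, '1':1, '2':4, '3':2, 'a':1, 'b':1, 'c':2
C (first-col start): C('$')=0, C('1')=1, C('2')=2, C('3')=6, C('a')=8, C('b')=9, C('c')=10
L[0]='a': occ=0, LF[0]=C('a')+0=8+0=8
L[1]='3': occ=0, LF[1]=C('3')+0=6+0=6
L[2]='1': occ=0, LF[2]=C('1')+0=1+0=1
L[3]='2': occ=0, LF[3]=C('2')+0=2+0=2
L[4]='c': occ=0, LF[4]=C('c')+0=10+0=10
L[5]='2': occ=1, LF[5]=C('2')+1=2+1=3
L[6]='3': occ=1, LF[6]=C('3')+1=6+1=7
L[7]='$': occ=0, LF[7]=C('$')+0=0+0=0
L[8]='2': occ=2, LF[8]=C('2')+2=2+2=4
L[9]='2': occ=3, LF[9]=C('2')+3=2+3=5
L[10]='c': occ=1, LF[10]=C('c')+1=10+1=11
L[11]='b': occ=0, LF[11]=C('b')+0=9+0=9

Answer: 8 6 1 2 10 3 7 0 4 5 11 9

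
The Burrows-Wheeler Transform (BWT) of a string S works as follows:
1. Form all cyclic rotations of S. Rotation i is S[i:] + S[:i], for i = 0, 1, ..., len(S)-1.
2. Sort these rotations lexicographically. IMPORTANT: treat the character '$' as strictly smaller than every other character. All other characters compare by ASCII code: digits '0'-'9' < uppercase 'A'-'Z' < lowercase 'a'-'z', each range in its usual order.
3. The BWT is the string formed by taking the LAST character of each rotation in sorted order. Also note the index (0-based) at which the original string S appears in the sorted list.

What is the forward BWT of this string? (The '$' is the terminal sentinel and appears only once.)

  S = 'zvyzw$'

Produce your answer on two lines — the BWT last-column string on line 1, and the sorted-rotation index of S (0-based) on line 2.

Answer: wzzv$y
4

Derivation:
All 6 rotations (rotation i = S[i:]+S[:i]):
  rot[0] = zvyzw$
  rot[1] = vyzw$z
  rot[2] = yzw$zv
  rot[3] = zw$zvy
  rot[4] = w$zvyz
  rot[5] = $zvyzw
Sorted (with $ < everything):
  sorted[0] = $zvyzw  (last char: 'w')
  sorted[1] = vyzw$z  (last char: 'z')
  sorted[2] = w$zvyz  (last char: 'z')
  sorted[3] = yzw$zv  (last char: 'v')
  sorted[4] = zvyzw$  (last char: '$')
  sorted[5] = zw$zvy  (last char: 'y')
Last column: wzzv$y
Original string S is at sorted index 4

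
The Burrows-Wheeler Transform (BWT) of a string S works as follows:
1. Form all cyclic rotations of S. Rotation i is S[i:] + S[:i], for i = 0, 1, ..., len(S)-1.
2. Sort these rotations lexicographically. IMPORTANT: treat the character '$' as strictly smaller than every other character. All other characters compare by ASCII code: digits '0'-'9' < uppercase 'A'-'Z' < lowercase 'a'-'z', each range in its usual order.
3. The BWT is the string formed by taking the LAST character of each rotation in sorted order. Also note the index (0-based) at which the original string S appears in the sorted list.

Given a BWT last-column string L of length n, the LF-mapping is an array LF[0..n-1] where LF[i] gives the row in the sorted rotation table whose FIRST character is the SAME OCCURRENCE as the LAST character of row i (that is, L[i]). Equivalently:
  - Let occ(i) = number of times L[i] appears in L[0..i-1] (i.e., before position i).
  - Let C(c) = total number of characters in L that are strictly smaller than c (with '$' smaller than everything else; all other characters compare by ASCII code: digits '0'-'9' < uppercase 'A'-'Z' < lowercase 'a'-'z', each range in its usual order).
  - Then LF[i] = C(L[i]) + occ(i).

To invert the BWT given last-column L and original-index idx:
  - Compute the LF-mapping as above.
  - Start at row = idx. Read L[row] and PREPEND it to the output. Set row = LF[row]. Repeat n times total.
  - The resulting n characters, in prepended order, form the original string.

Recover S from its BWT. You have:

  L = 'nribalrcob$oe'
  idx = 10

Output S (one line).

LF mapping: 8 11 6 2 1 7 12 4 9 3 0 10 5
Walk LF starting at row 10, prepending L[row]:
  step 1: row=10, L[10]='$', prepend. Next row=LF[10]=0
  step 2: row=0, L[0]='n', prepend. Next row=LF[0]=8
  step 3: row=8, L[8]='o', prepend. Next row=LF[8]=9
  step 4: row=9, L[9]='b', prepend. Next row=LF[9]=3
  step 5: row=3, L[3]='b', prepend. Next row=LF[3]=2
  step 6: row=2, L[2]='i', prepend. Next row=LF[2]=6
  step 7: row=6, L[6]='r', prepend. Next row=LF[6]=12
  step 8: row=12, L[12]='e', prepend. Next row=LF[12]=5
  step 9: row=5, L[5]='l', prepend. Next row=LF[5]=7
  step 10: row=7, L[7]='c', prepend. Next row=LF[7]=4
  step 11: row=4, L[4]='a', prepend. Next row=LF[4]=1
  step 12: row=1, L[1]='r', prepend. Next row=LF[1]=11
  step 13: row=11, L[11]='o', prepend. Next row=LF[11]=10
Reversed output: oracleribbon$

Answer: oracleribbon$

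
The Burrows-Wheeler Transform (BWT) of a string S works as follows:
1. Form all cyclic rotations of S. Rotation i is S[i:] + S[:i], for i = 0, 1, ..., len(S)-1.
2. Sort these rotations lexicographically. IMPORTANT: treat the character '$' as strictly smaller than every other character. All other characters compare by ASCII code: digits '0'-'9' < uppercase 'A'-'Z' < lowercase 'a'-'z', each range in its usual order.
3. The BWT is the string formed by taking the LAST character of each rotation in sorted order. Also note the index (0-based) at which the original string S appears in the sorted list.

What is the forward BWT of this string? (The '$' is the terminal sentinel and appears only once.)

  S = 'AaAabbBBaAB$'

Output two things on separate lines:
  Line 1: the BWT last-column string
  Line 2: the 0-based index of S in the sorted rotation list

All 12 rotations (rotation i = S[i:]+S[:i]):
  rot[0] = AaAabbBBaAB$
  rot[1] = aAabbBBaAB$A
  rot[2] = AabbBBaAB$Aa
  rot[3] = abbBBaAB$AaA
  rot[4] = bbBBaAB$AaAa
  rot[5] = bBBaAB$AaAab
  rot[6] = BBaAB$AaAabb
  rot[7] = BaAB$AaAabbB
  rot[8] = aAB$AaAabbBB
  rot[9] = AB$AaAabbBBa
  rot[10] = B$AaAabbBBaA
  rot[11] = $AaAabbBBaAB
Sorted (with $ < everything):
  sorted[0] = $AaAabbBBaAB  (last char: 'B')
  sorted[1] = AB$AaAabbBBa  (last char: 'a')
  sorted[2] = AaAabbBBaAB$  (last char: '$')
  sorted[3] = AabbBBaAB$Aa  (last char: 'a')
  sorted[4] = B$AaAabbBBaA  (last char: 'A')
  sorted[5] = BBaAB$AaAabb  (last char: 'b')
  sorted[6] = BaAB$AaAabbB  (last char: 'B')
  sorted[7] = aAB$AaAabbBB  (last char: 'B')
  sorted[8] = aAabbBBaAB$A  (last char: 'A')
  sorted[9] = abbBBaAB$AaA  (last char: 'A')
  sorted[10] = bBBaAB$AaAab  (last char: 'b')
  sorted[11] = bbBBaAB$AaAa  (last char: 'a')
Last column: Ba$aAbBBAAba
Original string S is at sorted index 2

Answer: Ba$aAbBBAAba
2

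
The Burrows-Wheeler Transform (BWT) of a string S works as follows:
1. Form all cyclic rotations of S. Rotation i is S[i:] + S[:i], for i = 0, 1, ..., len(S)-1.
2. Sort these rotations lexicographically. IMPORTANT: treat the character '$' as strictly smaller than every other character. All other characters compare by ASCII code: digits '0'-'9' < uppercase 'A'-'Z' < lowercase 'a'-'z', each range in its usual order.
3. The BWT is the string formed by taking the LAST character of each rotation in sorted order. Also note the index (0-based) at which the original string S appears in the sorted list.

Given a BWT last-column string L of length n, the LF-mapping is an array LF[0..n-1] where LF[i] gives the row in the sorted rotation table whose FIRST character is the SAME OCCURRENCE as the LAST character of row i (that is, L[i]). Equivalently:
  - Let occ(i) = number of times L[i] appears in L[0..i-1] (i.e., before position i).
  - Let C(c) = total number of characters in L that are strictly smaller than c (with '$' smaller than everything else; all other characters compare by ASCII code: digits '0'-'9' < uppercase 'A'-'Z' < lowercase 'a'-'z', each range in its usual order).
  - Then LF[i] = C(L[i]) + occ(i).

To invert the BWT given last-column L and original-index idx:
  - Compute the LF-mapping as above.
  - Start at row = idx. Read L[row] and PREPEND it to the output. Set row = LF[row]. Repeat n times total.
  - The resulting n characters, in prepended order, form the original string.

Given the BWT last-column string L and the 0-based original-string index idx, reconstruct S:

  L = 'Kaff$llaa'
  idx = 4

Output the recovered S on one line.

Answer: alfalfaK$

Derivation:
LF mapping: 1 2 5 6 0 7 8 3 4
Walk LF starting at row 4, prepending L[row]:
  step 1: row=4, L[4]='$', prepend. Next row=LF[4]=0
  step 2: row=0, L[0]='K', prepend. Next row=LF[0]=1
  step 3: row=1, L[1]='a', prepend. Next row=LF[1]=2
  step 4: row=2, L[2]='f', prepend. Next row=LF[2]=5
  step 5: row=5, L[5]='l', prepend. Next row=LF[5]=7
  step 6: row=7, L[7]='a', prepend. Next row=LF[7]=3
  step 7: row=3, L[3]='f', prepend. Next row=LF[3]=6
  step 8: row=6, L[6]='l', prepend. Next row=LF[6]=8
  step 9: row=8, L[8]='a', prepend. Next row=LF[8]=4
Reversed output: alfalfaK$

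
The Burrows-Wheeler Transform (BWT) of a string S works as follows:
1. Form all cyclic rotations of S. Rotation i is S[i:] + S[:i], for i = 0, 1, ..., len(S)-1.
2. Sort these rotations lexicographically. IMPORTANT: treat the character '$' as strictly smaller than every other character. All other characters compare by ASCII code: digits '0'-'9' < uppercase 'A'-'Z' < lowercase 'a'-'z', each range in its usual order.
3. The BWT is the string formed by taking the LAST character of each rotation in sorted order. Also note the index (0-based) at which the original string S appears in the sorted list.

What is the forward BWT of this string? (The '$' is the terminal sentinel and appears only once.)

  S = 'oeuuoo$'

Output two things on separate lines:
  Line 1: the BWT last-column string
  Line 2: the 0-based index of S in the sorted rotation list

Answer: ooo$uue
3

Derivation:
All 7 rotations (rotation i = S[i:]+S[:i]):
  rot[0] = oeuuoo$
  rot[1] = euuoo$o
  rot[2] = uuoo$oe
  rot[3] = uoo$oeu
  rot[4] = oo$oeuu
  rot[5] = o$oeuuo
  rot[6] = $oeuuoo
Sorted (with $ < everything):
  sorted[0] = $oeuuoo  (last char: 'o')
  sorted[1] = euuoo$o  (last char: 'o')
  sorted[2] = o$oeuuo  (last char: 'o')
  sorted[3] = oeuuoo$  (last char: '$')
  sorted[4] = oo$oeuu  (last char: 'u')
  sorted[5] = uoo$oeu  (last char: 'u')
  sorted[6] = uuoo$oe  (last char: 'e')
Last column: ooo$uue
Original string S is at sorted index 3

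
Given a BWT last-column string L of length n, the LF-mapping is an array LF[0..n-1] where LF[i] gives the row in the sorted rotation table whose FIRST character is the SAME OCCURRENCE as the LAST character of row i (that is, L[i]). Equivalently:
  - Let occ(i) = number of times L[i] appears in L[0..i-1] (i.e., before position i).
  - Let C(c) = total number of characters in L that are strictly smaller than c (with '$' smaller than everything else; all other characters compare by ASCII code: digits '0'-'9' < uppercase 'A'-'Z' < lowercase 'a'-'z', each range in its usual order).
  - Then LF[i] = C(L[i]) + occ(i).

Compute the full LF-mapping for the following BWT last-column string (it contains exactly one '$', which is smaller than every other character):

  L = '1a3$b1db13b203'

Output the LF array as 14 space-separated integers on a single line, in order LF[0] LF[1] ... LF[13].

Char counts: '$':1, '0':1, '1':3, '2':1, '3':3, 'a':1, 'b':3, 'd':1
C (first-col start): C('$')=0, C('0')=1, C('1')=2, C('2')=5, C('3')=6, C('a')=9, C('b')=10, C('d')=13
L[0]='1': occ=0, LF[0]=C('1')+0=2+0=2
L[1]='a': occ=0, LF[1]=C('a')+0=9+0=9
L[2]='3': occ=0, LF[2]=C('3')+0=6+0=6
L[3]='$': occ=0, LF[3]=C('$')+0=0+0=0
L[4]='b': occ=0, LF[4]=C('b')+0=10+0=10
L[5]='1': occ=1, LF[5]=C('1')+1=2+1=3
L[6]='d': occ=0, LF[6]=C('d')+0=13+0=13
L[7]='b': occ=1, LF[7]=C('b')+1=10+1=11
L[8]='1': occ=2, LF[8]=C('1')+2=2+2=4
L[9]='3': occ=1, LF[9]=C('3')+1=6+1=7
L[10]='b': occ=2, LF[10]=C('b')+2=10+2=12
L[11]='2': occ=0, LF[11]=C('2')+0=5+0=5
L[12]='0': occ=0, LF[12]=C('0')+0=1+0=1
L[13]='3': occ=2, LF[13]=C('3')+2=6+2=8

Answer: 2 9 6 0 10 3 13 11 4 7 12 5 1 8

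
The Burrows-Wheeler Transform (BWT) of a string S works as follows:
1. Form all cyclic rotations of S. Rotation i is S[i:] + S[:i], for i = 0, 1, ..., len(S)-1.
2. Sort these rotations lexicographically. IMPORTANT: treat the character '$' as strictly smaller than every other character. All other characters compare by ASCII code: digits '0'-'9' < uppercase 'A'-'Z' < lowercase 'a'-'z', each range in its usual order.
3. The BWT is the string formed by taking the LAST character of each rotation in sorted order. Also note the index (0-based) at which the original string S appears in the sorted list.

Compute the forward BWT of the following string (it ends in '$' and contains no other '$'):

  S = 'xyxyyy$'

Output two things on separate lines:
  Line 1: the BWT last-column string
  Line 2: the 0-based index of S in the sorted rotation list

Answer: y$yyxyx
1

Derivation:
All 7 rotations (rotation i = S[i:]+S[:i]):
  rot[0] = xyxyyy$
  rot[1] = yxyyy$x
  rot[2] = xyyy$xy
  rot[3] = yyy$xyx
  rot[4] = yy$xyxy
  rot[5] = y$xyxyy
  rot[6] = $xyxyyy
Sorted (with $ < everything):
  sorted[0] = $xyxyyy  (last char: 'y')
  sorted[1] = xyxyyy$  (last char: '$')
  sorted[2] = xyyy$xy  (last char: 'y')
  sorted[3] = y$xyxyy  (last char: 'y')
  sorted[4] = yxyyy$x  (last char: 'x')
  sorted[5] = yy$xyxy  (last char: 'y')
  sorted[6] = yyy$xyx  (last char: 'x')
Last column: y$yyxyx
Original string S is at sorted index 1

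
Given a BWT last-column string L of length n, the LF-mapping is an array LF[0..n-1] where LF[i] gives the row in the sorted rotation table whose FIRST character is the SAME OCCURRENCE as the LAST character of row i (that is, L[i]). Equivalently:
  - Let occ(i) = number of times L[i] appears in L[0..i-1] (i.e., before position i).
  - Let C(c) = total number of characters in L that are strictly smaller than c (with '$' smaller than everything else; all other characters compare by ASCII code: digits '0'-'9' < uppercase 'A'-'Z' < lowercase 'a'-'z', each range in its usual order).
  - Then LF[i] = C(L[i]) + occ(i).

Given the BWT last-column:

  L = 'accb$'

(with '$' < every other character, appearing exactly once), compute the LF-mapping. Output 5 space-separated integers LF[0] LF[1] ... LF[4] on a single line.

Char counts: '$':1, 'a':1, 'b':1, 'c':2
C (first-col start): C('$')=0, C('a')=1, C('b')=2, C('c')=3
L[0]='a': occ=0, LF[0]=C('a')+0=1+0=1
L[1]='c': occ=0, LF[1]=C('c')+0=3+0=3
L[2]='c': occ=1, LF[2]=C('c')+1=3+1=4
L[3]='b': occ=0, LF[3]=C('b')+0=2+0=2
L[4]='$': occ=0, LF[4]=C('$')+0=0+0=0

Answer: 1 3 4 2 0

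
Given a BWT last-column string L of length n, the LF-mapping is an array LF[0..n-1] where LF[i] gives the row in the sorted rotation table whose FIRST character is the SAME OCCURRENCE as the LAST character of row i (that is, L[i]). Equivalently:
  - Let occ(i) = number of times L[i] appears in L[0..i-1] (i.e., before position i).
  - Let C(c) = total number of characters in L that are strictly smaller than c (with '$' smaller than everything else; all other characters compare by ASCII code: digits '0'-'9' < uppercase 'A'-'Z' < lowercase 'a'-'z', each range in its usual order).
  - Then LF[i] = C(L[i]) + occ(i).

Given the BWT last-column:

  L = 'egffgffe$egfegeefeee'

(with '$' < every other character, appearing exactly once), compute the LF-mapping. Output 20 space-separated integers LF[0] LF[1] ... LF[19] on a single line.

Char counts: '$':1, 'e':9, 'f':6, 'g':4
C (first-col start): C('$')=0, C('e')=1, C('f')=10, C('g')=16
L[0]='e': occ=0, LF[0]=C('e')+0=1+0=1
L[1]='g': occ=0, LF[1]=C('g')+0=16+0=16
L[2]='f': occ=0, LF[2]=C('f')+0=10+0=10
L[3]='f': occ=1, LF[3]=C('f')+1=10+1=11
L[4]='g': occ=1, LF[4]=C('g')+1=16+1=17
L[5]='f': occ=2, LF[5]=C('f')+2=10+2=12
L[6]='f': occ=3, LF[6]=C('f')+3=10+3=13
L[7]='e': occ=1, LF[7]=C('e')+1=1+1=2
L[8]='$': occ=0, LF[8]=C('$')+0=0+0=0
L[9]='e': occ=2, LF[9]=C('e')+2=1+2=3
L[10]='g': occ=2, LF[10]=C('g')+2=16+2=18
L[11]='f': occ=4, LF[11]=C('f')+4=10+4=14
L[12]='e': occ=3, LF[12]=C('e')+3=1+3=4
L[13]='g': occ=3, LF[13]=C('g')+3=16+3=19
L[14]='e': occ=4, LF[14]=C('e')+4=1+4=5
L[15]='e': occ=5, LF[15]=C('e')+5=1+5=6
L[16]='f': occ=5, LF[16]=C('f')+5=10+5=15
L[17]='e': occ=6, LF[17]=C('e')+6=1+6=7
L[18]='e': occ=7, LF[18]=C('e')+7=1+7=8
L[19]='e': occ=8, LF[19]=C('e')+8=1+8=9

Answer: 1 16 10 11 17 12 13 2 0 3 18 14 4 19 5 6 15 7 8 9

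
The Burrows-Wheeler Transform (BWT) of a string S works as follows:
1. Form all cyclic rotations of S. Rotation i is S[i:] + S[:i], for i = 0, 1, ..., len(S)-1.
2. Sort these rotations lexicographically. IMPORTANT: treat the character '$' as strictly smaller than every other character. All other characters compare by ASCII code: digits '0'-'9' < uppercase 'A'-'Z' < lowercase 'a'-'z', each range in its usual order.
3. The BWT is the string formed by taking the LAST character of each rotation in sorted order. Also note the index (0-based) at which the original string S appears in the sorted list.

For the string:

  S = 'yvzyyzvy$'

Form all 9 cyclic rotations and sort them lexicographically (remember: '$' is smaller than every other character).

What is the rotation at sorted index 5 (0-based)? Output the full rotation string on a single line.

All 9 rotations (rotation i = S[i:]+S[:i]):
  rot[0] = yvzyyzvy$
  rot[1] = vzyyzvy$y
  rot[2] = zyyzvy$yv
  rot[3] = yyzvy$yvz
  rot[4] = yzvy$yvzy
  rot[5] = zvy$yvzyy
  rot[6] = vy$yvzyyz
  rot[7] = y$yvzyyzv
  rot[8] = $yvzyyzvy
Sorted (with $ < everything):
  sorted[0] = $yvzyyzvy
  sorted[1] = vy$yvzyyz
  sorted[2] = vzyyzvy$y
  sorted[3] = y$yvzyyzv
  sorted[4] = yvzyyzvy$
  sorted[5] = yyzvy$yvz
  sorted[6] = yzvy$yvzy
  sorted[7] = zvy$yvzyy
  sorted[8] = zyyzvy$yv
sorted[5] = yyzvy$yvz

Answer: yyzvy$yvz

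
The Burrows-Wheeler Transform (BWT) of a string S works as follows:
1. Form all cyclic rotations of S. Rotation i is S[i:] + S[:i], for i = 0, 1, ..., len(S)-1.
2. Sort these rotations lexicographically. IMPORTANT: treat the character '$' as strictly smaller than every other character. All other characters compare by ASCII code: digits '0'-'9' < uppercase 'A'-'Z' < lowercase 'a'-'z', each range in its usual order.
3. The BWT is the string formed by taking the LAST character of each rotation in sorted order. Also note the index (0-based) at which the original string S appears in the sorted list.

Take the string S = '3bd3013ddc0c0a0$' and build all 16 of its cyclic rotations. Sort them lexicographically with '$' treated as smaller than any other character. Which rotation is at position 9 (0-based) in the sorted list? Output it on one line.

Answer: a0$3bd3013ddc0c0

Derivation:
All 16 rotations (rotation i = S[i:]+S[:i]):
  rot[0] = 3bd3013ddc0c0a0$
  rot[1] = bd3013ddc0c0a0$3
  rot[2] = d3013ddc0c0a0$3b
  rot[3] = 3013ddc0c0a0$3bd
  rot[4] = 013ddc0c0a0$3bd3
  rot[5] = 13ddc0c0a0$3bd30
  rot[6] = 3ddc0c0a0$3bd301
  rot[7] = ddc0c0a0$3bd3013
  rot[8] = dc0c0a0$3bd3013d
  rot[9] = c0c0a0$3bd3013dd
  rot[10] = 0c0a0$3bd3013ddc
  rot[11] = c0a0$3bd3013ddc0
  rot[12] = 0a0$3bd3013ddc0c
  rot[13] = a0$3bd3013ddc0c0
  rot[14] = 0$3bd3013ddc0c0a
  rot[15] = $3bd3013ddc0c0a0
Sorted (with $ < everything):
  sorted[0] = $3bd3013ddc0c0a0
  sorted[1] = 0$3bd3013ddc0c0a
  sorted[2] = 013ddc0c0a0$3bd3
  sorted[3] = 0a0$3bd3013ddc0c
  sorted[4] = 0c0a0$3bd3013ddc
  sorted[5] = 13ddc0c0a0$3bd30
  sorted[6] = 3013ddc0c0a0$3bd
  sorted[7] = 3bd3013ddc0c0a0$
  sorted[8] = 3ddc0c0a0$3bd301
  sorted[9] = a0$3bd3013ddc0c0
  sorted[10] = bd3013ddc0c0a0$3
  sorted[11] = c0a0$3bd3013ddc0
  sorted[12] = c0c0a0$3bd3013dd
  sorted[13] = d3013ddc0c0a0$3b
  sorted[14] = dc0c0a0$3bd3013d
  sorted[15] = ddc0c0a0$3bd3013
sorted[9] = a0$3bd3013ddc0c0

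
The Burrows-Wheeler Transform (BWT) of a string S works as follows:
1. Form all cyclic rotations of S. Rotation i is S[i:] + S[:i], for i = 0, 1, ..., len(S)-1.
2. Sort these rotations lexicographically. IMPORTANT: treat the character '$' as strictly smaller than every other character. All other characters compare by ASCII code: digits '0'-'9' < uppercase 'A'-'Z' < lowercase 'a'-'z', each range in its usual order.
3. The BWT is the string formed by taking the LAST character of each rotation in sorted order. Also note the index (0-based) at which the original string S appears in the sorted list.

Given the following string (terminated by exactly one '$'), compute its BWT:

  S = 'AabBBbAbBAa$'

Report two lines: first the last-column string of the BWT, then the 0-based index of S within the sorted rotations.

All 12 rotations (rotation i = S[i:]+S[:i]):
  rot[0] = AabBBbAbBAa$
  rot[1] = abBBbAbBAa$A
  rot[2] = bBBbAbBAa$Aa
  rot[3] = BBbAbBAa$Aab
  rot[4] = BbAbBAa$AabB
  rot[5] = bAbBAa$AabBB
  rot[6] = AbBAa$AabBBb
  rot[7] = bBAa$AabBBbA
  rot[8] = BAa$AabBBbAb
  rot[9] = Aa$AabBBbAbB
  rot[10] = a$AabBBbAbBA
  rot[11] = $AabBBbAbBAa
Sorted (with $ < everything):
  sorted[0] = $AabBBbAbBAa  (last char: 'a')
  sorted[1] = Aa$AabBBbAbB  (last char: 'B')
  sorted[2] = AabBBbAbBAa$  (last char: '$')
  sorted[3] = AbBAa$AabBBb  (last char: 'b')
  sorted[4] = BAa$AabBBbAb  (last char: 'b')
  sorted[5] = BBbAbBAa$Aab  (last char: 'b')
  sorted[6] = BbAbBAa$AabB  (last char: 'B')
  sorted[7] = a$AabBBbAbBA  (last char: 'A')
  sorted[8] = abBBbAbBAa$A  (last char: 'A')
  sorted[9] = bAbBAa$AabBB  (last char: 'B')
  sorted[10] = bBAa$AabBBbA  (last char: 'A')
  sorted[11] = bBBbAbBAa$Aa  (last char: 'a')
Last column: aB$bbbBAABAa
Original string S is at sorted index 2

Answer: aB$bbbBAABAa
2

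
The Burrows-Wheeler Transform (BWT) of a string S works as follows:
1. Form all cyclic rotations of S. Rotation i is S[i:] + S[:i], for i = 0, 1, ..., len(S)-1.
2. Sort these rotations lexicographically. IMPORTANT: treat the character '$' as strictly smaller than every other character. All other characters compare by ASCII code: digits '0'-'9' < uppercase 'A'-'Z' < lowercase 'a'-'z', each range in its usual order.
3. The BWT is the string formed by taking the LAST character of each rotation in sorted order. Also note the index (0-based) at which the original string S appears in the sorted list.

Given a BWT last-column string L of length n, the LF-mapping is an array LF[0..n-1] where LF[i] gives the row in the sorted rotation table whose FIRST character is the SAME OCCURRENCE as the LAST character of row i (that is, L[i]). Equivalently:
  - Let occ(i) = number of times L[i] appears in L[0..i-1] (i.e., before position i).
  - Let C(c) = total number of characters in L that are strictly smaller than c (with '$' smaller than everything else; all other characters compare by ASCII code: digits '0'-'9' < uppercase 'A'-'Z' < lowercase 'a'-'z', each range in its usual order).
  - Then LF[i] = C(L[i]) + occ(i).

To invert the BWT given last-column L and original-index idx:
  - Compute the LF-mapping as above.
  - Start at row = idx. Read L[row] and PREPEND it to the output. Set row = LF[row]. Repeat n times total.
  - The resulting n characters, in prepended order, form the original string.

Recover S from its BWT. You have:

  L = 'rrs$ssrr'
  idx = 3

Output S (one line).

LF mapping: 1 2 5 0 6 7 3 4
Walk LF starting at row 3, prepending L[row]:
  step 1: row=3, L[3]='$', prepend. Next row=LF[3]=0
  step 2: row=0, L[0]='r', prepend. Next row=LF[0]=1
  step 3: row=1, L[1]='r', prepend. Next row=LF[1]=2
  step 4: row=2, L[2]='s', prepend. Next row=LF[2]=5
  step 5: row=5, L[5]='s', prepend. Next row=LF[5]=7
  step 6: row=7, L[7]='r', prepend. Next row=LF[7]=4
  step 7: row=4, L[4]='s', prepend. Next row=LF[4]=6
  step 8: row=6, L[6]='r', prepend. Next row=LF[6]=3
Reversed output: rsrssrr$

Answer: rsrssrr$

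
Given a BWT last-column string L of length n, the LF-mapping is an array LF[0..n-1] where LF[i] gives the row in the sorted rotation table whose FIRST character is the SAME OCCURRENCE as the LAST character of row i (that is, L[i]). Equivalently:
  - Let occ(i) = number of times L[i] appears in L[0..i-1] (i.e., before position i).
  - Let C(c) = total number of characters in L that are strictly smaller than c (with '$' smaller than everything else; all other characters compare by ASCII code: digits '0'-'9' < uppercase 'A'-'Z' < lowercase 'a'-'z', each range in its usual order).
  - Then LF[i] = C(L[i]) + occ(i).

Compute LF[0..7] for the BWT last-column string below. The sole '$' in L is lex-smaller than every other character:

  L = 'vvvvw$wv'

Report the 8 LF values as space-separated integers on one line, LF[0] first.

Answer: 1 2 3 4 6 0 7 5

Derivation:
Char counts: '$':1, 'v':5, 'w':2
C (first-col start): C('$')=0, C('v')=1, C('w')=6
L[0]='v': occ=0, LF[0]=C('v')+0=1+0=1
L[1]='v': occ=1, LF[1]=C('v')+1=1+1=2
L[2]='v': occ=2, LF[2]=C('v')+2=1+2=3
L[3]='v': occ=3, LF[3]=C('v')+3=1+3=4
L[4]='w': occ=0, LF[4]=C('w')+0=6+0=6
L[5]='$': occ=0, LF[5]=C('$')+0=0+0=0
L[6]='w': occ=1, LF[6]=C('w')+1=6+1=7
L[7]='v': occ=4, LF[7]=C('v')+4=1+4=5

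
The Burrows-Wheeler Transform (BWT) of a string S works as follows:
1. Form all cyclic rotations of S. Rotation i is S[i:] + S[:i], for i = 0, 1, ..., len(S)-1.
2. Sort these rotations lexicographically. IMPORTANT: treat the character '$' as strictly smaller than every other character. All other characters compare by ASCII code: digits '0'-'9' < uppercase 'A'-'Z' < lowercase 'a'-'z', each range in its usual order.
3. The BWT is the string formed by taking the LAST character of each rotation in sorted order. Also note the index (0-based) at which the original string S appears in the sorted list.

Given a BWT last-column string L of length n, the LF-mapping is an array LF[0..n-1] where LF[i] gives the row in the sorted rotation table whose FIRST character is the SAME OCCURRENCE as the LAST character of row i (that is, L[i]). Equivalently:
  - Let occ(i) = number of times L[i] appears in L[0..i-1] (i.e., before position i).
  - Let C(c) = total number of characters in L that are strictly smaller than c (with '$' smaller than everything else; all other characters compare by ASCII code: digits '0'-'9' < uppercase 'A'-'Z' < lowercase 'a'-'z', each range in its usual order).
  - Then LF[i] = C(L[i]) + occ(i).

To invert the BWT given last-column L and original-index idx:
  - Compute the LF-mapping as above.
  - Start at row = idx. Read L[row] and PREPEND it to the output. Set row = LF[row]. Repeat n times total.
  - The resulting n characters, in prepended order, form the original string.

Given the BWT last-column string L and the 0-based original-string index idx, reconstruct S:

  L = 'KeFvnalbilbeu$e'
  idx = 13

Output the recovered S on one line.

LF mapping: 2 6 1 14 12 3 10 4 9 11 5 7 13 0 8
Walk LF starting at row 13, prepending L[row]:
  step 1: row=13, L[13]='$', prepend. Next row=LF[13]=0
  step 2: row=0, L[0]='K', prepend. Next row=LF[0]=2
  step 3: row=2, L[2]='F', prepend. Next row=LF[2]=1
  step 4: row=1, L[1]='e', prepend. Next row=LF[1]=6
  step 5: row=6, L[6]='l', prepend. Next row=LF[6]=10
  step 6: row=10, L[10]='b', prepend. Next row=LF[10]=5
  step 7: row=5, L[5]='a', prepend. Next row=LF[5]=3
  step 8: row=3, L[3]='v', prepend. Next row=LF[3]=14
  step 9: row=14, L[14]='e', prepend. Next row=LF[14]=8
  step 10: row=8, L[8]='i', prepend. Next row=LF[8]=9
  step 11: row=9, L[9]='l', prepend. Next row=LF[9]=11
  step 12: row=11, L[11]='e', prepend. Next row=LF[11]=7
  step 13: row=7, L[7]='b', prepend. Next row=LF[7]=4
  step 14: row=4, L[4]='n', prepend. Next row=LF[4]=12
  step 15: row=12, L[12]='u', prepend. Next row=LF[12]=13
Reversed output: unbelievableFK$

Answer: unbelievableFK$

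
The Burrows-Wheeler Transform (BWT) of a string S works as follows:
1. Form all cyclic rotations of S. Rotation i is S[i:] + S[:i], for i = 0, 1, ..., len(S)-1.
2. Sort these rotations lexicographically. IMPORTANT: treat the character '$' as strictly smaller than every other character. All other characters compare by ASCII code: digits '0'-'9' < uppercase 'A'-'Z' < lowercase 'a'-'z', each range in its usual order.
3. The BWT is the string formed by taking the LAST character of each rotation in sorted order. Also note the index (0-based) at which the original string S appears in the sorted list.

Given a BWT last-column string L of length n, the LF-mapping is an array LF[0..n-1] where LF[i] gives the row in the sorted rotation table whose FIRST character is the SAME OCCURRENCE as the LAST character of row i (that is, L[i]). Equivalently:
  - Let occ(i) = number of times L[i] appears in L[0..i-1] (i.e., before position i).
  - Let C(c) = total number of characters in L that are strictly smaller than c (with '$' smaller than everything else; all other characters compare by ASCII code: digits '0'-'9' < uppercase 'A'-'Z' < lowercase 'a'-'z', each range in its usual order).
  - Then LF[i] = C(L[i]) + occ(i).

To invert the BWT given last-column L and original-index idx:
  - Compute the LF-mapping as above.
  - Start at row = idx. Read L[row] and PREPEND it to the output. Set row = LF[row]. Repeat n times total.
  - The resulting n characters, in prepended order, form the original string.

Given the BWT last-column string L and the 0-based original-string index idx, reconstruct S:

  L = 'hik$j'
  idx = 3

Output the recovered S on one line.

LF mapping: 1 2 4 0 3
Walk LF starting at row 3, prepending L[row]:
  step 1: row=3, L[3]='$', prepend. Next row=LF[3]=0
  step 2: row=0, L[0]='h', prepend. Next row=LF[0]=1
  step 3: row=1, L[1]='i', prepend. Next row=LF[1]=2
  step 4: row=2, L[2]='k', prepend. Next row=LF[2]=4
  step 5: row=4, L[4]='j', prepend. Next row=LF[4]=3
Reversed output: jkih$

Answer: jkih$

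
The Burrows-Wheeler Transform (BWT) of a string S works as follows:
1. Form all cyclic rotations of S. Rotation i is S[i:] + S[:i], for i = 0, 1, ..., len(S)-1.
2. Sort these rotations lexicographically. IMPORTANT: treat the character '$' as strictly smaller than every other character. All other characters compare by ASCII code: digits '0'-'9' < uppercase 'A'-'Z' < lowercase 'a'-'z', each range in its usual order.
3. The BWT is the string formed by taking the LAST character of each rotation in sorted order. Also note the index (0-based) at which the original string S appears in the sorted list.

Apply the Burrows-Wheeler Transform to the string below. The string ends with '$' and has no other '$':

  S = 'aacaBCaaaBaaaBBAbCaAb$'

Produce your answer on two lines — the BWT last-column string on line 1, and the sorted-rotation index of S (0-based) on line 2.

Answer: baBBaaabBCacaaaBC$aAAa
17

Derivation:
All 22 rotations (rotation i = S[i:]+S[:i]):
  rot[0] = aacaBCaaaBaaaBBAbCaAb$
  rot[1] = acaBCaaaBaaaBBAbCaAb$a
  rot[2] = caBCaaaBaaaBBAbCaAb$aa
  rot[3] = aBCaaaBaaaBBAbCaAb$aac
  rot[4] = BCaaaBaaaBBAbCaAb$aaca
  rot[5] = CaaaBaaaBBAbCaAb$aacaB
  rot[6] = aaaBaaaBBAbCaAb$aacaBC
  rot[7] = aaBaaaBBAbCaAb$aacaBCa
  rot[8] = aBaaaBBAbCaAb$aacaBCaa
  rot[9] = BaaaBBAbCaAb$aacaBCaaa
  rot[10] = aaaBBAbCaAb$aacaBCaaaB
  rot[11] = aaBBAbCaAb$aacaBCaaaBa
  rot[12] = aBBAbCaAb$aacaBCaaaBaa
  rot[13] = BBAbCaAb$aacaBCaaaBaaa
  rot[14] = BAbCaAb$aacaBCaaaBaaaB
  rot[15] = AbCaAb$aacaBCaaaBaaaBB
  rot[16] = bCaAb$aacaBCaaaBaaaBBA
  rot[17] = CaAb$aacaBCaaaBaaaBBAb
  rot[18] = aAb$aacaBCaaaBaaaBBAbC
  rot[19] = Ab$aacaBCaaaBaaaBBAbCa
  rot[20] = b$aacaBCaaaBaaaBBAbCaA
  rot[21] = $aacaBCaaaBaaaBBAbCaAb
Sorted (with $ < everything):
  sorted[0] = $aacaBCaaaBaaaBBAbCaAb  (last char: 'b')
  sorted[1] = Ab$aacaBCaaaBaaaBBAbCa  (last char: 'a')
  sorted[2] = AbCaAb$aacaBCaaaBaaaBB  (last char: 'B')
  sorted[3] = BAbCaAb$aacaBCaaaBaaaB  (last char: 'B')
  sorted[4] = BBAbCaAb$aacaBCaaaBaaa  (last char: 'a')
  sorted[5] = BCaaaBaaaBBAbCaAb$aaca  (last char: 'a')
  sorted[6] = BaaaBBAbCaAb$aacaBCaaa  (last char: 'a')
  sorted[7] = CaAb$aacaBCaaaBaaaBBAb  (last char: 'b')
  sorted[8] = CaaaBaaaBBAbCaAb$aacaB  (last char: 'B')
  sorted[9] = aAb$aacaBCaaaBaaaBBAbC  (last char: 'C')
  sorted[10] = aBBAbCaAb$aacaBCaaaBaa  (last char: 'a')
  sorted[11] = aBCaaaBaaaBBAbCaAb$aac  (last char: 'c')
  sorted[12] = aBaaaBBAbCaAb$aacaBCaa  (last char: 'a')
  sorted[13] = aaBBAbCaAb$aacaBCaaaBa  (last char: 'a')
  sorted[14] = aaBaaaBBAbCaAb$aacaBCa  (last char: 'a')
  sorted[15] = aaaBBAbCaAb$aacaBCaaaB  (last char: 'B')
  sorted[16] = aaaBaaaBBAbCaAb$aacaBC  (last char: 'C')
  sorted[17] = aacaBCaaaBaaaBBAbCaAb$  (last char: '$')
  sorted[18] = acaBCaaaBaaaBBAbCaAb$a  (last char: 'a')
  sorted[19] = b$aacaBCaaaBaaaBBAbCaA  (last char: 'A')
  sorted[20] = bCaAb$aacaBCaaaBaaaBBA  (last char: 'A')
  sorted[21] = caBCaaaBaaaBBAbCaAb$aa  (last char: 'a')
Last column: baBBaaabBCacaaaBC$aAAa
Original string S is at sorted index 17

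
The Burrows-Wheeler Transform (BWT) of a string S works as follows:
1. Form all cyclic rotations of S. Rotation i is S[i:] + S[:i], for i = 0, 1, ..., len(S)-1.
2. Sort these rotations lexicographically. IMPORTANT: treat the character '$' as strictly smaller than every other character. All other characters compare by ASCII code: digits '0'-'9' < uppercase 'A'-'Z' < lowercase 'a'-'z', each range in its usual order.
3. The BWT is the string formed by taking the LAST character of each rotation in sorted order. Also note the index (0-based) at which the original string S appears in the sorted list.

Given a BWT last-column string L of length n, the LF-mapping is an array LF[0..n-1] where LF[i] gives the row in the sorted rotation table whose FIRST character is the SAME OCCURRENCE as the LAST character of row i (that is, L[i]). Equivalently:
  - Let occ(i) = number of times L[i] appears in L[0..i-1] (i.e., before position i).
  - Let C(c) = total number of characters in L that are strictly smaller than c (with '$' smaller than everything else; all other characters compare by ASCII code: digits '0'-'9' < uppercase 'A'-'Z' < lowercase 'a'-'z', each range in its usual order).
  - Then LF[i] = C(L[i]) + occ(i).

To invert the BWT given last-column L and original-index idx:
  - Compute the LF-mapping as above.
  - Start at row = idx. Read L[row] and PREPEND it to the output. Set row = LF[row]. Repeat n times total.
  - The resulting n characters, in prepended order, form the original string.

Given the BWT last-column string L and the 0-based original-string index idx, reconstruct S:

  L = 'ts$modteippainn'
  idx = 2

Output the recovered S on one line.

LF mapping: 13 12 0 6 9 2 14 3 4 10 11 1 5 7 8
Walk LF starting at row 2, prepending L[row]:
  step 1: row=2, L[2]='$', prepend. Next row=LF[2]=0
  step 2: row=0, L[0]='t', prepend. Next row=LF[0]=13
  step 3: row=13, L[13]='n', prepend. Next row=LF[13]=7
  step 4: row=7, L[7]='e', prepend. Next row=LF[7]=3
  step 5: row=3, L[3]='m', prepend. Next row=LF[3]=6
  step 6: row=6, L[6]='t', prepend. Next row=LF[6]=14
  step 7: row=14, L[14]='n', prepend. Next row=LF[14]=8
  step 8: row=8, L[8]='i', prepend. Next row=LF[8]=4
  step 9: row=4, L[4]='o', prepend. Next row=LF[4]=9
  step 10: row=9, L[9]='p', prepend. Next row=LF[9]=10
  step 11: row=10, L[10]='p', prepend. Next row=LF[10]=11
  step 12: row=11, L[11]='a', prepend. Next row=LF[11]=1
  step 13: row=1, L[1]='s', prepend. Next row=LF[1]=12
  step 14: row=12, L[12]='i', prepend. Next row=LF[12]=5
  step 15: row=5, L[5]='d', prepend. Next row=LF[5]=2
Reversed output: disappointment$

Answer: disappointment$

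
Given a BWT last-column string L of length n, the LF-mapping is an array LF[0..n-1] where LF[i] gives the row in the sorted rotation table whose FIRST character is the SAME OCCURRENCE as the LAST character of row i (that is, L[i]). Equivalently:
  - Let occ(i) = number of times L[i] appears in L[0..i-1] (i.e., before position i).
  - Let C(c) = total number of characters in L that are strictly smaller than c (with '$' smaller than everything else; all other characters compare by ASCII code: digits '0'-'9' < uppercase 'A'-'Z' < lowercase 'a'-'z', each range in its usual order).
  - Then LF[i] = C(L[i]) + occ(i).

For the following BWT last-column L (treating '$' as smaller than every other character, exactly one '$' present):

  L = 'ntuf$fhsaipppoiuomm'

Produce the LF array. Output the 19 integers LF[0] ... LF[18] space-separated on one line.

Char counts: '$':1, 'a':1, 'f':2, 'h':1, 'i':2, 'm':2, 'n':1, 'o':2, 'p':3, 's':1, 't':1, 'u':2
C (first-col start): C('$')=0, C('a')=1, C('f')=2, C('h')=4, C('i')=5, C('m')=7, C('n')=9, C('o')=10, C('p')=12, C('s')=15, C('t')=16, C('u')=17
L[0]='n': occ=0, LF[0]=C('n')+0=9+0=9
L[1]='t': occ=0, LF[1]=C('t')+0=16+0=16
L[2]='u': occ=0, LF[2]=C('u')+0=17+0=17
L[3]='f': occ=0, LF[3]=C('f')+0=2+0=2
L[4]='$': occ=0, LF[4]=C('$')+0=0+0=0
L[5]='f': occ=1, LF[5]=C('f')+1=2+1=3
L[6]='h': occ=0, LF[6]=C('h')+0=4+0=4
L[7]='s': occ=0, LF[7]=C('s')+0=15+0=15
L[8]='a': occ=0, LF[8]=C('a')+0=1+0=1
L[9]='i': occ=0, LF[9]=C('i')+0=5+0=5
L[10]='p': occ=0, LF[10]=C('p')+0=12+0=12
L[11]='p': occ=1, LF[11]=C('p')+1=12+1=13
L[12]='p': occ=2, LF[12]=C('p')+2=12+2=14
L[13]='o': occ=0, LF[13]=C('o')+0=10+0=10
L[14]='i': occ=1, LF[14]=C('i')+1=5+1=6
L[15]='u': occ=1, LF[15]=C('u')+1=17+1=18
L[16]='o': occ=1, LF[16]=C('o')+1=10+1=11
L[17]='m': occ=0, LF[17]=C('m')+0=7+0=7
L[18]='m': occ=1, LF[18]=C('m')+1=7+1=8

Answer: 9 16 17 2 0 3 4 15 1 5 12 13 14 10 6 18 11 7 8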